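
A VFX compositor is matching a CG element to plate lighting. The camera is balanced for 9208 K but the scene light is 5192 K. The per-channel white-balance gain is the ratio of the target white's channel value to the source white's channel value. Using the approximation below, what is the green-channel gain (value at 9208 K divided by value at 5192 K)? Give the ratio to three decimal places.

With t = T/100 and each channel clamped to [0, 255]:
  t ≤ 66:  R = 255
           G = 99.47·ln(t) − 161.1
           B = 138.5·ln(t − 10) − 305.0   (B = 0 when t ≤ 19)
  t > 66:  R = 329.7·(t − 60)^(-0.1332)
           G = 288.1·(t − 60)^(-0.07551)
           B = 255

At 5192 K (t = 51.92):
  G = 99.47·ln 51.92 − 161.1 = 99.47·3.9497 − 161.1 = 231.777.
At 9208 K (t = 92.08):
  G = 288.1·(92.08 − 60)^(-0.07551) = 288.1·32.08^(-0.07551) = 288.1·0.76960 = 221.721.
Gain = 221.721 / 231.777 = 0.9566 → 0.957.

0.957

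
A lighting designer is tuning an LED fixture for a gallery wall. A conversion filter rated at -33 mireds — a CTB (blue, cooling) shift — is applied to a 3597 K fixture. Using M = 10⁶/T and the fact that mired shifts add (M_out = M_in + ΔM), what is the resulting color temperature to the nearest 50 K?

M_in = 10⁶/3597 = 278.01 mireds.
M_out = 278.01 + (-33) = 245.01 mireds.
T_out = 10⁶/245.01 = 4081.5 K → 4100 K.

4100 K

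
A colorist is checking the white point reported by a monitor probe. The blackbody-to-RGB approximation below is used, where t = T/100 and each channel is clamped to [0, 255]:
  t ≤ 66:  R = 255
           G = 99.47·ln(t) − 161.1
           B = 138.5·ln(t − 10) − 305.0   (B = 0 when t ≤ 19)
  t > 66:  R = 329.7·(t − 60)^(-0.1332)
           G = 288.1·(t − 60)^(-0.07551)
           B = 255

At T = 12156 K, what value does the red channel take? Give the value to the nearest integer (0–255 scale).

190

t = 12156/100 = 121.56; the t > 66 branch applies.
R = 329.7·(121.56 − 60)^(-0.1332) = 329.7·61.56^(-0.1332) = 329.7·0.57765 = 190.451.
Rounded: 190.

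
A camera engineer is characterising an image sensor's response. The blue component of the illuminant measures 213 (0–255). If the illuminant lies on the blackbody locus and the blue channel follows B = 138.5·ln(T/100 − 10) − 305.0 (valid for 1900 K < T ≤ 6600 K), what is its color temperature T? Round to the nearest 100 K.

5200 K

ln(t − 10) = (213 + 305.0) / 138.5 = 3.7401.
t − 10 = e^3.7401 = 42.101, so t = 52.101.
T = 100·t = 5210 K → 5200 K to the nearest 100 K.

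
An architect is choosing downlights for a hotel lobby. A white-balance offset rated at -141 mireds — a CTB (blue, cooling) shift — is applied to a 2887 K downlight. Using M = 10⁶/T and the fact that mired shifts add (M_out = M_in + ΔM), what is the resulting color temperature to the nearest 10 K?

M_in = 10⁶/2887 = 346.38 mireds.
M_out = 346.38 + (-141) = 205.38 mireds.
T_out = 10⁶/205.38 = 4869.0 K → 4870 K.

4870 K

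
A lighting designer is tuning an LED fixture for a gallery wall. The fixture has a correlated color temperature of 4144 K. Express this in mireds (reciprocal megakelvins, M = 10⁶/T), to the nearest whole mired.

241 mireds

M = 10⁶ / 4144 = 241.313 → 241 mireds.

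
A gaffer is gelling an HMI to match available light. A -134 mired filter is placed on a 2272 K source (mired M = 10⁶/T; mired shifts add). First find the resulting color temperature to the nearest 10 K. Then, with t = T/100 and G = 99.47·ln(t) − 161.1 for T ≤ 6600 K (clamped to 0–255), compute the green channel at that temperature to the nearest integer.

186

M_in = 10⁶/2272 = 440.14; M_out = 440.14 + (-134) = 306.14.
T_out = 10⁶/306.14 = 3266.5 K → 3270 K; t = 32.7.
G = 99.47·ln 32.7 − 161.1 = 99.47·3.4874 − 161.1 = 185.789.
Rounded: 186.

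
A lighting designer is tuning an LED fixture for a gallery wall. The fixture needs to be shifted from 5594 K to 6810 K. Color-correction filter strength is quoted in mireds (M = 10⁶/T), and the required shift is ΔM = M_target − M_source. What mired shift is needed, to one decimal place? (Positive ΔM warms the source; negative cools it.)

M_source = 10⁶/5594 = 178.763; M_target = 10⁶/6810 = 146.843.
ΔM = 146.843 − 178.763 = -31.920 → -31.9 mireds, a cooling shift.

-31.9 mireds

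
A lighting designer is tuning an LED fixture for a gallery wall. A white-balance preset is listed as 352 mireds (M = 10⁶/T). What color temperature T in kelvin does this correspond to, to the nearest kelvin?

T = 10⁶ / 352 = 2840.91 K → 2841 K.

2841 K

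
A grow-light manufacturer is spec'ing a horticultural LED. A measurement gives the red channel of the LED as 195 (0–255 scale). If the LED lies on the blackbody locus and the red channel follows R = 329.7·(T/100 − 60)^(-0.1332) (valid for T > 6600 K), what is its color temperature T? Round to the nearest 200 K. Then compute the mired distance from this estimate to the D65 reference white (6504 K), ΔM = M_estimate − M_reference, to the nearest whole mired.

-64 mireds

(t − 60)^(-0.1332) = 195/329.7 = 0.59145.
t − 60 = 0.59145^(1/-0.1332) = 0.59145^(-7.508) = 51.564, so t = 111.564.
T = 100·t = 11156 K → 11200 K to the nearest 200 K.
M_estimate = 10⁶/11200 = 89.29; M_reference = 10⁶/6504 = 153.75.
ΔM = 89.29 − 153.75 = -64.47 → -64 mireds.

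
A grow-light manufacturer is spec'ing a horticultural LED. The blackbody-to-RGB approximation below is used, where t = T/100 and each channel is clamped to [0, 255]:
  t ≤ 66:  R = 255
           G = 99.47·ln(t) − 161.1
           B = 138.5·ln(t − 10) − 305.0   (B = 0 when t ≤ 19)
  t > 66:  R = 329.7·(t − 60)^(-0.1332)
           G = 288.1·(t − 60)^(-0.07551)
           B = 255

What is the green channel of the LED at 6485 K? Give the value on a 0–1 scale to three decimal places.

t = 6485/100 = 64.85; the t ≤ 66 branch applies.
G = 99.47·ln 64.85 − 161.1 = 99.47·4.1721 − 161.1 = 253.896.
On a 0–1 scale: 253.896/255 = 0.9957 → 0.996.

0.996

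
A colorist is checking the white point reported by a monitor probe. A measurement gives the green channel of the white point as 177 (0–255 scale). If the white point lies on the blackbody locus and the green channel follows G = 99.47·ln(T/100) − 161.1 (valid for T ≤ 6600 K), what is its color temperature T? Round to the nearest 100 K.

ln t = (177 + 161.1) / 99.47 = 3.3990.
t = e^3.3990 = 29.935.
T = 100·t = 2993 K → 3000 K to the nearest 100 K.

3000 K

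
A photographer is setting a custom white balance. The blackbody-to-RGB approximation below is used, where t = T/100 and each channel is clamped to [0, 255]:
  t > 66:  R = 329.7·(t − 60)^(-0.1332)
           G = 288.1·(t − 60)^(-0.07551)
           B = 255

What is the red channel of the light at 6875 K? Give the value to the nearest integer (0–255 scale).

t = 6875/100 = 68.75; the t > 66 branch applies.
R = 329.7·(68.75 − 60)^(-0.1332) = 329.7·8.75^(-0.1332) = 329.7·0.74907 = 246.970.
Rounded: 247.

247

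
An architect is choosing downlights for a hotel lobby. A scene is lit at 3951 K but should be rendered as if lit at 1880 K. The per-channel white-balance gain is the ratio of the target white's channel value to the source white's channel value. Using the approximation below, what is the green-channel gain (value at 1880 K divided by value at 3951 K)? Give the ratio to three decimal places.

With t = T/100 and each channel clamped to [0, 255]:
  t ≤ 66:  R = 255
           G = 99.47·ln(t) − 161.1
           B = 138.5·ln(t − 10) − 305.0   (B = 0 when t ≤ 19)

0.639

At 3951 K (t = 39.51):
  G = 99.47·ln 39.51 − 161.1 = 99.47·3.6766 − 161.1 = 204.607.
At 1880 K (t = 18.8):
  G = 99.47·ln 18.8 − 161.1 = 99.47·2.9339 − 161.1 = 130.731.
Gain = 130.731 / 204.607 = 0.6389 → 0.639.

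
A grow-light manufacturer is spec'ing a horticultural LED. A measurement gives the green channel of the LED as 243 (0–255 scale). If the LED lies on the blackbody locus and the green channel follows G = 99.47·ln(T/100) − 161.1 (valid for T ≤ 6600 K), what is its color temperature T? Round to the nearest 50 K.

5800 K

ln t = (243 + 161.1) / 99.47 = 4.0625.
t = e^4.0625 = 58.121.
T = 100·t = 5812 K → 5800 K to the nearest 50 K.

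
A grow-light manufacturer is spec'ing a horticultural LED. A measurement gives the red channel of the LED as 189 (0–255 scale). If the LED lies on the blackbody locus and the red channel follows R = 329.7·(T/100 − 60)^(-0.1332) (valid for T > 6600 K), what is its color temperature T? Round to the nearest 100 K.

(t − 60)^(-0.1332) = 189/329.7 = 0.57325.
t − 60 = 0.57325^(1/-0.1332) = 0.57325^(-7.508) = 65.199, so t = 125.199.
T = 100·t = 12520 K → 12500 K to the nearest 100 K.

12500 K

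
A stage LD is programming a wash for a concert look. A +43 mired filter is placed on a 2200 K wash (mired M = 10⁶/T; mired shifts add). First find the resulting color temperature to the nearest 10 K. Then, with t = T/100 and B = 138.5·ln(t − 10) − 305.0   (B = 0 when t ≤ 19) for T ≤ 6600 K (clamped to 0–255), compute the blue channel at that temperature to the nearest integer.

M_in = 10⁶/2200 = 454.55; M_out = 454.55 + (+43) = 497.55.
T_out = 10⁶/497.55 = 2009.9 K → 2010 K; t = 20.1.
B = 138.5·ln(20.1 − 10) − 305.0 = 138.5·ln 10.1 − 305.0 = 138.5·2.3125 − 305.0 = 15.286.
Rounded: 15.

15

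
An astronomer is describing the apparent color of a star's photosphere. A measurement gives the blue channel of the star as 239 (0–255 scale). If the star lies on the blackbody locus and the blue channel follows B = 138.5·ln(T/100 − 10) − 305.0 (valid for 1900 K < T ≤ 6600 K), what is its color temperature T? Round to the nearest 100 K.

ln(t − 10) = (239 + 305.0) / 138.5 = 3.9278.
t − 10 = e^3.9278 = 50.795, so t = 60.795.
T = 100·t = 6079 K → 6100 K to the nearest 100 K.

6100 K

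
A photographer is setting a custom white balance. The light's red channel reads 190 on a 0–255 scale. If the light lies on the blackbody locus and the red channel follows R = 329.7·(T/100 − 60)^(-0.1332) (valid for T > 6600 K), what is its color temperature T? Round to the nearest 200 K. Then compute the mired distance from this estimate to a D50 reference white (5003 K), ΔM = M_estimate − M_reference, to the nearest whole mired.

(t − 60)^(-0.1332) = 190/329.7 = 0.57628.
t − 60 = 0.57628^(1/-0.1332) = 0.57628^(-7.508) = 62.667, so t = 122.667.
T = 100·t = 12267 K → 12200 K to the nearest 200 K.
M_estimate = 10⁶/12200 = 81.97; M_reference = 10⁶/5003 = 199.88.
ΔM = 81.97 − 199.88 = -117.91 → -118 mireds.

-118 mireds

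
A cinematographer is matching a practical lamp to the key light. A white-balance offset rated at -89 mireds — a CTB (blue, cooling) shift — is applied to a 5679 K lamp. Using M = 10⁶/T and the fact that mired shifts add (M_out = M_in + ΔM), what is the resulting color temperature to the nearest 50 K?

11500 K

M_in = 10⁶/5679 = 176.09 mireds.
M_out = 176.09 + (-89) = 87.09 mireds.
T_out = 10⁶/87.09 = 11482.7 K → 11500 K.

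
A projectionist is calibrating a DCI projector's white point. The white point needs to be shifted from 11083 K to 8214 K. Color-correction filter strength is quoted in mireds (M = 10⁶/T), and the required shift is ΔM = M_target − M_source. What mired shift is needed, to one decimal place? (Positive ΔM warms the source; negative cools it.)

M_source = 10⁶/11083 = 90.228; M_target = 10⁶/8214 = 121.743.
ΔM = 121.743 − 90.228 = 31.515 → +31.5 mireds, a warming shift.

+31.5 mireds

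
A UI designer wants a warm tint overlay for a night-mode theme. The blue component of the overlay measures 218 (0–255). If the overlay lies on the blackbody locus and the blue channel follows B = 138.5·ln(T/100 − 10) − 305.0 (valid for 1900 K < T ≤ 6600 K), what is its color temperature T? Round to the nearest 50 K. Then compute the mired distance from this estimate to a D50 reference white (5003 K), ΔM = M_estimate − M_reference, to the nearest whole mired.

-13 mireds

ln(t − 10) = (218 + 305.0) / 138.5 = 3.7762.
t − 10 = e^3.7762 = 43.649, so t = 53.649.
T = 100·t = 5365 K → 5350 K to the nearest 50 K.
M_estimate = 10⁶/5350 = 186.92; M_reference = 10⁶/5003 = 199.88.
ΔM = 186.92 − 199.88 = -12.96 → -13 mireds.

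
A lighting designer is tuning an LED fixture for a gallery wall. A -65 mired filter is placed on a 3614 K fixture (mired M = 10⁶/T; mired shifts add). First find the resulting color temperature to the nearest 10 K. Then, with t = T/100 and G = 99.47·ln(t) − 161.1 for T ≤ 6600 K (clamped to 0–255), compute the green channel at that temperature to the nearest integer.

M_in = 10⁶/3614 = 276.70; M_out = 276.70 + (-65) = 211.70.
T_out = 10⁶/211.70 = 4723.6 K → 4720 K; t = 47.2.
G = 99.47·ln 47.2 − 161.1 = 99.47·3.8544 − 161.1 = 222.297.
Rounded: 222.

222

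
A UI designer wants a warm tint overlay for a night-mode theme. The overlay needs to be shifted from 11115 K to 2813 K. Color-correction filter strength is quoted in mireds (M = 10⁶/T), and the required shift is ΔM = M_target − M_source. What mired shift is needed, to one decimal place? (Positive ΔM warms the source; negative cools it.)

+265.5 mireds

M_source = 10⁶/11115 = 89.969; M_target = 10⁶/2813 = 355.492.
ΔM = 355.492 − 89.969 = 265.524 → +265.5 mireds, a warming shift.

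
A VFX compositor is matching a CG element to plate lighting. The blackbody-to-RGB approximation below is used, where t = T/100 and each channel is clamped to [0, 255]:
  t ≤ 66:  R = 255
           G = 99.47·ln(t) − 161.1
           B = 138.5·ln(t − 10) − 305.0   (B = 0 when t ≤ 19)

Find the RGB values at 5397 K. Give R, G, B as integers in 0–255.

t = 5397/100 = 53.97; the t ≤ 66 branch applies.
R = 255 by definition for t ≤ 66.
G = 99.47·ln 53.97 − 161.1 = 99.47·3.9884 − 161.1 = 235.629.
B = 138.5·ln(53.97 − 10) − 305.0 = 138.5·ln 43.97 − 305.0 = 138.5·3.7835 − 305.0 = 219.016.
Rounded: (255, 236, 219).

R=255, G=236, B=219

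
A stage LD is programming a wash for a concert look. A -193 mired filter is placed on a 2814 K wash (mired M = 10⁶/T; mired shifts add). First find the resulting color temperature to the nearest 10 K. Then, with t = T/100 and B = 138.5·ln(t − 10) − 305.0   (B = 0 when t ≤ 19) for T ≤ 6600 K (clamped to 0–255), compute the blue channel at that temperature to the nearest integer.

241

M_in = 10⁶/2814 = 355.37; M_out = 355.37 + (-193) = 162.37.
T_out = 10⁶/162.37 = 6158.9 K → 6160 K; t = 61.6.
B = 138.5·ln(61.6 − 10) − 305.0 = 138.5·ln 51.6 − 305.0 = 138.5·3.9435 − 305.0 = 241.178.
Rounded: 241.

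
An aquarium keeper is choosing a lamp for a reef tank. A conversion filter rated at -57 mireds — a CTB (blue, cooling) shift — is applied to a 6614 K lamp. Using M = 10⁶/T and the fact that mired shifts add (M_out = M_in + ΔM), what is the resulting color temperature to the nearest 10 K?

10620 K

M_in = 10⁶/6614 = 151.19 mireds.
M_out = 151.19 + (-57) = 94.19 mireds.
T_out = 10⁶/94.19 = 10616.3 K → 10620 K.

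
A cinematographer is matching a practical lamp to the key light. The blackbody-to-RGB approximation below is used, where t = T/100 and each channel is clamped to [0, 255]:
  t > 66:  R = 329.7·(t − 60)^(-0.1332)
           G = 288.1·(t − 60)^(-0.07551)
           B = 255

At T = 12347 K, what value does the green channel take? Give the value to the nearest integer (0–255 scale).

t = 12347/100 = 123.47; the t > 66 branch applies.
G = 288.1·(123.47 − 60)^(-0.07551) = 288.1·63.47^(-0.07551) = 288.1·0.73095 = 210.587.
Rounded: 211.

211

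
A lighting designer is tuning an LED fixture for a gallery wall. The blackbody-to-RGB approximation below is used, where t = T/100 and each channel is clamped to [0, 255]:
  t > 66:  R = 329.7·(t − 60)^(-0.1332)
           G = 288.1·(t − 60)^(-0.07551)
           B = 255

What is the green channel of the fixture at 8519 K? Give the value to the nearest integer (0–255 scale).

226

t = 8519/100 = 85.19; the t > 66 branch applies.
G = 288.1·(85.19 − 60)^(-0.07551) = 288.1·25.19^(-0.07551) = 288.1·0.78378 = 225.807.
Rounded: 226.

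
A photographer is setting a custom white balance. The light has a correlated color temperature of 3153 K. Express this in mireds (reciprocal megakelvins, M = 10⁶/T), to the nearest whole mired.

M = 10⁶ / 3153 = 317.158 → 317 mireds.

317 mireds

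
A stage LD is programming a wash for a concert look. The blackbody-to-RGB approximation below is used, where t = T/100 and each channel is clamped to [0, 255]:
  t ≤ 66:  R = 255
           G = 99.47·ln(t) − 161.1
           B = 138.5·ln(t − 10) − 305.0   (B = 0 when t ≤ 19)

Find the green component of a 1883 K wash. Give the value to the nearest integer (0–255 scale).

131

t = 1883/100 = 18.83; the t ≤ 66 branch applies.
G = 99.47·ln 18.83 − 161.1 = 99.47·2.9355 − 161.1 = 130.889.
Rounded: 131.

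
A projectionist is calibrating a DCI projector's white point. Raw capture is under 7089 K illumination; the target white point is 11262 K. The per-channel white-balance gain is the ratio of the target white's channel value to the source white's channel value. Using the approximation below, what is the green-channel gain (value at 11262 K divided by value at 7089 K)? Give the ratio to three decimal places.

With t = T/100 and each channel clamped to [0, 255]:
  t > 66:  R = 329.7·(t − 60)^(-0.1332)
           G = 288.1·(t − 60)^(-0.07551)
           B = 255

0.888

At 7089 K (t = 70.89):
  G = 288.1·(70.89 − 60)^(-0.07551) = 288.1·10.89^(-0.07551) = 288.1·0.83501 = 240.568.
At 11262 K (t = 112.62):
  G = 288.1·(112.62 − 60)^(-0.07551) = 288.1·52.62^(-0.07551) = 288.1·0.74137 = 213.589.
Gain = 213.589 / 240.568 = 0.8879 → 0.888.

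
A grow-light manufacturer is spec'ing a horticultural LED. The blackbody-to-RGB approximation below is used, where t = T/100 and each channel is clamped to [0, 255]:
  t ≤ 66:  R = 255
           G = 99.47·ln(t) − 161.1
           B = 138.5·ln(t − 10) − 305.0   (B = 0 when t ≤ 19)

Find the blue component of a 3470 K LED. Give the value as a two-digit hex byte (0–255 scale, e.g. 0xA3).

t = 3470/100 = 34.7; the t ≤ 66 branch applies.
B = 138.5·ln(34.7 − 10) − 305.0 = 138.5·ln 24.7 − 305.0 = 138.5·3.2068 − 305.0 = 139.142.
Rounded: 139; in hex, 0x8B.

0x8B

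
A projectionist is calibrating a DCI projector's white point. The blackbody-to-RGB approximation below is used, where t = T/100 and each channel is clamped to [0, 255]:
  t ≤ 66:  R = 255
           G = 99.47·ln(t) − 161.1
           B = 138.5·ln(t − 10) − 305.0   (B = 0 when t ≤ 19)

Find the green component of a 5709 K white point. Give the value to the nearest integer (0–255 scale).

241

t = 5709/100 = 57.09; the t ≤ 66 branch applies.
G = 99.47·ln 57.09 − 161.1 = 99.47·4.0446 − 161.1 = 241.219.
Rounded: 241.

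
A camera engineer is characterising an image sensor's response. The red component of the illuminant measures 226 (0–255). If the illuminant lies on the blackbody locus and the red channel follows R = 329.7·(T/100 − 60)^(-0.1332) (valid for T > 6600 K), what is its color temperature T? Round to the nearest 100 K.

7700 K

(t − 60)^(-0.1332) = 226/329.7 = 0.68547.
t − 60 = 0.68547^(1/-0.1332) = 0.68547^(-7.508) = 17.034, so t = 77.034.
T = 100·t = 7703 K → 7700 K to the nearest 100 K.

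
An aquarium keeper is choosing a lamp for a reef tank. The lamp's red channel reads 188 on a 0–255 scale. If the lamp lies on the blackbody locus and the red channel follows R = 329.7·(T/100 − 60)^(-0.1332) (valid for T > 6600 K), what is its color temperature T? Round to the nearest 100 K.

(t − 60)^(-0.1332) = 188/329.7 = 0.57022.
t − 60 = 0.57022^(1/-0.1332) = 0.57022^(-7.508) = 67.848, so t = 127.848.
T = 100·t = 12785 K → 12800 K to the nearest 100 K.

12800 K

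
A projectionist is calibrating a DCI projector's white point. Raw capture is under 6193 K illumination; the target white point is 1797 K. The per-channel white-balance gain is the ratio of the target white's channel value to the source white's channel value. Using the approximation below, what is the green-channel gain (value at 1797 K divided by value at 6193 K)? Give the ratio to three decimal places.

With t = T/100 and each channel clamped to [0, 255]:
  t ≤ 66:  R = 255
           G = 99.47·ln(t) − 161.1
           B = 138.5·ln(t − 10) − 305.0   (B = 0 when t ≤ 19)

At 6193 K (t = 61.93):
  G = 99.47·ln 61.93 − 161.1 = 99.47·4.1260 − 161.1 = 249.314.
At 1797 K (t = 17.97):
  G = 99.47·ln 17.97 − 161.1 = 99.47·2.8887 − 161.1 = 126.239.
Gain = 126.239 / 249.314 = 0.5063 → 0.506.

0.506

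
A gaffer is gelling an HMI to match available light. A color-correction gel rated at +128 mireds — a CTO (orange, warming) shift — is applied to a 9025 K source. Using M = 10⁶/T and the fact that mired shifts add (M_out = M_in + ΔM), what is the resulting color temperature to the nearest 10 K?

4190 K

M_in = 10⁶/9025 = 110.80 mireds.
M_out = 110.80 + (+128) = 238.80 mireds.
T_out = 10⁶/238.80 = 4187.5 K → 4190 K.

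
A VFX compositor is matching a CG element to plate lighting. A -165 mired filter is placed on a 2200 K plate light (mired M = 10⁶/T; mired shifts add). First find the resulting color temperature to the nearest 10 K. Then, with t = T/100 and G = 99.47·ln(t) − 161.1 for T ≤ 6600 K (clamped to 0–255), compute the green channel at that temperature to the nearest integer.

191

M_in = 10⁶/2200 = 454.55; M_out = 454.55 + (-165) = 289.55.
T_out = 10⁶/289.55 = 3453.7 K → 3450 K; t = 34.5.
G = 99.47·ln 34.5 − 161.1 = 99.47·3.5410 − 161.1 = 191.119.
Rounded: 191.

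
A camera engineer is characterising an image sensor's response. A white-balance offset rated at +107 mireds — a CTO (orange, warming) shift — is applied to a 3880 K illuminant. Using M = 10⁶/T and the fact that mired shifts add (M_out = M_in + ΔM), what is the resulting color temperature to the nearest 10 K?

2740 K

M_in = 10⁶/3880 = 257.73 mireds.
M_out = 257.73 + (+107) = 364.73 mireds.
T_out = 10⁶/364.73 = 2741.7 K → 2740 K.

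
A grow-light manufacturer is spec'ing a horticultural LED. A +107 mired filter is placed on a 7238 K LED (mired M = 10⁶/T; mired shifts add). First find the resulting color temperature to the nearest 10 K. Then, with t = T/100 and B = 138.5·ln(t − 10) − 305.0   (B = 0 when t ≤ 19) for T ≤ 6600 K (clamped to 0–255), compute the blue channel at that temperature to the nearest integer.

170

M_in = 10⁶/7238 = 138.16; M_out = 138.16 + (+107) = 245.16.
T_out = 10⁶/245.16 = 4079.0 K → 4080 K; t = 40.8.
B = 138.5·ln(40.8 − 10) − 305.0 = 138.5·ln 30.8 − 305.0 = 138.5·3.4275 − 305.0 = 169.711.
Rounded: 170.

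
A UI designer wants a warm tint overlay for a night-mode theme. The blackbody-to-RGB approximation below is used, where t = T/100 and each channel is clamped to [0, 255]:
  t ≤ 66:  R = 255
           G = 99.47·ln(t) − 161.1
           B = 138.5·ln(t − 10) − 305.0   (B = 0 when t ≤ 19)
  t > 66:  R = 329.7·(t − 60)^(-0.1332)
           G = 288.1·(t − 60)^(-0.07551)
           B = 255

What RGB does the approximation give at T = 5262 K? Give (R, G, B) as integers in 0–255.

(255, 233, 215)

t = 5262/100 = 52.62; the t ≤ 66 branch applies.
R = 255 by definition for t ≤ 66.
G = 99.47·ln 52.62 − 161.1 = 99.47·3.9631 − 161.1 = 233.109.
B = 138.5·ln(52.62 − 10) − 305.0 = 138.5·ln 42.62 − 305.0 = 138.5·3.7523 − 305.0 = 214.697.
Rounded: (255, 233, 215).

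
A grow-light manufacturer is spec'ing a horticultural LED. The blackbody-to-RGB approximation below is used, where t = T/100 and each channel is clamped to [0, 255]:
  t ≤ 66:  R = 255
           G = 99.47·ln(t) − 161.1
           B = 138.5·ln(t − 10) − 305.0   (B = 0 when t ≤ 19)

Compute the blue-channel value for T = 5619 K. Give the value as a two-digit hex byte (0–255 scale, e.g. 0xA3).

0xE2

t = 5619/100 = 56.19; the t ≤ 66 branch applies.
B = 138.5·ln(56.19 − 10) − 305.0 = 138.5·ln 46.19 − 305.0 = 138.5·3.8328 − 305.0 = 225.838.
Rounded: 226; in hex, 0xE2.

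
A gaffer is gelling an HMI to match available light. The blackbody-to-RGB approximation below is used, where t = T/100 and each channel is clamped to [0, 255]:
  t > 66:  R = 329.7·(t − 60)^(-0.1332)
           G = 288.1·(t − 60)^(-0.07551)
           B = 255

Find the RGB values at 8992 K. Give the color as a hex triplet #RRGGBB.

t = 8992/100 = 89.92; the t > 66 branch applies.
R = 329.7·(89.92 − 60)^(-0.1332) = 329.7·29.92^(-0.1332) = 329.7·0.63592 = 209.663.
G = 288.1·(89.92 − 60)^(-0.07551) = 288.1·29.92^(-0.07551) = 288.1·0.77366 = 222.891.
B = 255 by definition for t > 66.
Rounded: (210, 223, 255).
In hex: #D2DFFF.

#D2DFFF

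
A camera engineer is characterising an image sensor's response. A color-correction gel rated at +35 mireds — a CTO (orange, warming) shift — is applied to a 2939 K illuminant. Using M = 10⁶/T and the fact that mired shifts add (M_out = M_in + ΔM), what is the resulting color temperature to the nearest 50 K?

M_in = 10⁶/2939 = 340.25 mireds.
M_out = 340.25 + (+35) = 375.25 mireds.
T_out = 10⁶/375.25 = 2664.9 K → 2650 K.

2650 K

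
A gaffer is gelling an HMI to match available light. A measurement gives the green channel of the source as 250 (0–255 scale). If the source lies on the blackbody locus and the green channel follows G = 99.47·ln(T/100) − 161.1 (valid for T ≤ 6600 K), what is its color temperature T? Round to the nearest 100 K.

6200 K

ln t = (250 + 161.1) / 99.47 = 4.1329.
t = e^4.1329 = 62.359.
T = 100·t = 6236 K → 6200 K to the nearest 100 K.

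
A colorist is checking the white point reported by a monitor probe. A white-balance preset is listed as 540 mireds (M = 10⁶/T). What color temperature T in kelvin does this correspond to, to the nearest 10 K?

1850 K

T = 10⁶ / 540 = 1851.85 K → 1850 K.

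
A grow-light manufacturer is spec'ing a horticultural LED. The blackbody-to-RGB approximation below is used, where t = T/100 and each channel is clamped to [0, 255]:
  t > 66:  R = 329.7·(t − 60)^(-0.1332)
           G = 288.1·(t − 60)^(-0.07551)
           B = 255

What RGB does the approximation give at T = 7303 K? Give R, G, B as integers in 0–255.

t = 7303/100 = 73.03; the t > 66 branch applies.
R = 329.7·(73.03 − 60)^(-0.1332) = 329.7·13.03^(-0.1332) = 329.7·0.71038 = 234.212.
G = 288.1·(73.03 − 60)^(-0.07551) = 288.1·13.03^(-0.07551) = 288.1·0.82378 = 237.331.
B = 255 by definition for t > 66.
Rounded: (234, 237, 255).

R=234, G=237, B=255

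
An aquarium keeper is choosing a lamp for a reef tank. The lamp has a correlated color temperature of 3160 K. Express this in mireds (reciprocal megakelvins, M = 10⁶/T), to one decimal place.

316.5 mireds

M = 10⁶ / 3160 = 316.456 → 316.5 mireds.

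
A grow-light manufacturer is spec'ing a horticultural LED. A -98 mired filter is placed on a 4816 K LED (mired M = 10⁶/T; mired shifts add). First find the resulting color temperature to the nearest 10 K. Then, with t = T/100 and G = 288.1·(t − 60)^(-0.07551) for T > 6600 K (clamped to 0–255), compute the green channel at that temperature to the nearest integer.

222

M_in = 10⁶/4816 = 207.64; M_out = 207.64 + (-98) = 109.64.
T_out = 10⁶/109.64 = 9120.7 K → 9120 K; t = 91.2.
G = 288.1·(91.2 − 60)^(-0.07551) = 288.1·31.2^(-0.07551) = 288.1·0.77122 = 222.188.
Rounded: 222.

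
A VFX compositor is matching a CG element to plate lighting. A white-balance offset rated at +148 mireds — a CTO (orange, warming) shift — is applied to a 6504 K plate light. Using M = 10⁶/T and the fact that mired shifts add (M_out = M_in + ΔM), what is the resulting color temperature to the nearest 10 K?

M_in = 10⁶/6504 = 153.75 mireds.
M_out = 153.75 + (+148) = 301.75 mireds.
T_out = 10⁶/301.75 = 3314.0 K → 3310 K.

3310 K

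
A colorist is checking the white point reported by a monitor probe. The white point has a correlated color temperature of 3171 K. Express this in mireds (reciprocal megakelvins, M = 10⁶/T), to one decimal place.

M = 10⁶ / 3171 = 315.358 → 315.4 mireds.

315.4 mireds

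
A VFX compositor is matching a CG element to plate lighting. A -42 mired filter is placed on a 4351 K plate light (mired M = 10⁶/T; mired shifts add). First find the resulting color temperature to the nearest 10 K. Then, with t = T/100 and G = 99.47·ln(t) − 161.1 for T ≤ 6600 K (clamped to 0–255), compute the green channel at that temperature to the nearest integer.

234

M_in = 10⁶/4351 = 229.83; M_out = 229.83 + (-42) = 187.83.
T_out = 10⁶/187.83 = 5323.9 K → 5320 K; t = 53.2.
G = 99.47·ln 53.2 − 161.1 = 99.47·3.9741 − 161.1 = 234.200.
Rounded: 234.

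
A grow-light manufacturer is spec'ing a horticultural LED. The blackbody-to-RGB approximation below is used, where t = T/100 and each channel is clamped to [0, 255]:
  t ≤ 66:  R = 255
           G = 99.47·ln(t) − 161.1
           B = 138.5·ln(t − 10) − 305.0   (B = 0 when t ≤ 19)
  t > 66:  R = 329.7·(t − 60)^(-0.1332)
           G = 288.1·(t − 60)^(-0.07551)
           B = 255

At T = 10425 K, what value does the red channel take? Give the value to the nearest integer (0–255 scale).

t = 10425/100 = 104.25; the t > 66 branch applies.
R = 329.7·(104.25 − 60)^(-0.1332) = 329.7·44.25^(-0.1332) = 329.7·0.60362 = 199.014.
Rounded: 199.

199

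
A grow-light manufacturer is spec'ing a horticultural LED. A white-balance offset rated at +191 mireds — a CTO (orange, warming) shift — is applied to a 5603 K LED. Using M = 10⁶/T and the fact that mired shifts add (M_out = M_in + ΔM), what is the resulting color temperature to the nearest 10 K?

M_in = 10⁶/5603 = 178.48 mireds.
M_out = 178.48 + (+191) = 369.48 mireds.
T_out = 10⁶/369.48 = 2706.5 K → 2710 K.

2710 K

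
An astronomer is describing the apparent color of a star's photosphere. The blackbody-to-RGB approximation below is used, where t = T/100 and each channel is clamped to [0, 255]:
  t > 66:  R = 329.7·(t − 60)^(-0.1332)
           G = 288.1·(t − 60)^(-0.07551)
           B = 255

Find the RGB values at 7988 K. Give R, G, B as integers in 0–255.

t = 7988/100 = 79.88; the t > 66 branch applies.
R = 329.7·(79.88 − 60)^(-0.1332) = 329.7·19.88^(-0.1332) = 329.7·0.67151 = 221.396.
G = 288.1·(79.88 − 60)^(-0.07551) = 288.1·19.88^(-0.07551) = 288.1·0.79791 = 229.879.
B = 255 by definition for t > 66.
Rounded: (221, 230, 255).

R=221, G=230, B=255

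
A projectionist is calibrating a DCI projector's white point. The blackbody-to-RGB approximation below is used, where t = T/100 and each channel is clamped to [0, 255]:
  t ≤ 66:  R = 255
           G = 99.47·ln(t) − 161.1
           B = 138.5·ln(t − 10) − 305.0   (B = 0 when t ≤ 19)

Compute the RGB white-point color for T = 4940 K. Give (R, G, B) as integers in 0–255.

(255, 227, 204)

t = 4940/100 = 49.4; the t ≤ 66 branch applies.
R = 255 by definition for t ≤ 66.
G = 99.47·ln 49.4 − 161.1 = 99.47·3.9000 − 161.1 = 226.828.
B = 138.5·ln(49.4 − 10) − 305.0 = 138.5·ln 39.4 − 305.0 = 138.5·3.6738 − 305.0 = 203.817.
Rounded: (255, 227, 204).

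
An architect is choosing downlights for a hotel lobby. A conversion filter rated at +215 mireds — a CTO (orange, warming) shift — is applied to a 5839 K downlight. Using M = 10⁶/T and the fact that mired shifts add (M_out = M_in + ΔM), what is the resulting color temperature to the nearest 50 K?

M_in = 10⁶/5839 = 171.26 mireds.
M_out = 171.26 + (+215) = 386.26 mireds.
T_out = 10⁶/386.26 = 2588.9 K → 2600 K.

2600 K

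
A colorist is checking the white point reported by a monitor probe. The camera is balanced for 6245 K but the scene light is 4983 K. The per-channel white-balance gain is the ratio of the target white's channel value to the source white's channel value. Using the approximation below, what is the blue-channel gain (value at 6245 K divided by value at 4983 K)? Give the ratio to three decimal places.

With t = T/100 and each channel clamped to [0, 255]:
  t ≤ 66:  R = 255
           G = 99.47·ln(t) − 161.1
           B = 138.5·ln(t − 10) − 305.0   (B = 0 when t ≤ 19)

At 4983 K (t = 49.83):
  B = 138.5·ln(49.83 − 10) − 305.0 = 138.5·ln 39.83 − 305.0 = 138.5·3.6846 − 305.0 = 205.320.
At 6245 K (t = 62.45):
  B = 138.5·ln(62.45 − 10) − 305.0 = 138.5·ln 52.45 − 305.0 = 138.5·3.9599 − 305.0 = 243.441.
Gain = 243.441 / 205.320 = 1.1857 → 1.186.

1.186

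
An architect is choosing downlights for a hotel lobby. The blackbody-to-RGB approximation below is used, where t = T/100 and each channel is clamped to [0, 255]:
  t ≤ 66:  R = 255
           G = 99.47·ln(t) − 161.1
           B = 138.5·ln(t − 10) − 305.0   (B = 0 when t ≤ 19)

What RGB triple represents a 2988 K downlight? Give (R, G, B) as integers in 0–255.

(255, 177, 109)

t = 2988/100 = 29.88; the t ≤ 66 branch applies.
R = 255 by definition for t ≤ 66.
G = 99.47·ln 29.88 − 161.1 = 99.47·3.3972 − 161.1 = 176.818.
B = 138.5·ln(29.88 − 10) − 305.0 = 138.5·ln 19.88 − 305.0 = 138.5·2.9897 − 305.0 = 109.075.
Rounded: (255, 177, 109).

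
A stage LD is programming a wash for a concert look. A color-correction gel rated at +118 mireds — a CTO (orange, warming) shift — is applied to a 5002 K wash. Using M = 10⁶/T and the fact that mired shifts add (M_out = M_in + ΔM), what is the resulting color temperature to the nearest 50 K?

3150 K

M_in = 10⁶/5002 = 199.92 mireds.
M_out = 199.92 + (+118) = 317.92 mireds.
T_out = 10⁶/317.92 = 3145.4 K → 3150 K.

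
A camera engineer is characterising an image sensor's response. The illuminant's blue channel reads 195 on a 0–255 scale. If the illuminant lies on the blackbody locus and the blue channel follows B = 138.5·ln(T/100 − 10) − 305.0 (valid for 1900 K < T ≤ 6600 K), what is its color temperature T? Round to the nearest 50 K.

ln(t − 10) = (195 + 305.0) / 138.5 = 3.6101.
t − 10 = e^3.6101 = 36.970, so t = 46.970.
T = 100·t = 4697 K → 4700 K to the nearest 50 K.

4700 K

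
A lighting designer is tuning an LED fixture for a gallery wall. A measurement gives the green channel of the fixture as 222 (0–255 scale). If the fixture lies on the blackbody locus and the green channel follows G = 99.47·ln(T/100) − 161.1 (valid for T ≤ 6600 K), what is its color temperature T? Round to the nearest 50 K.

ln t = (222 + 161.1) / 99.47 = 3.8514.
t = e^3.8514 = 47.059.
T = 100·t = 4706 K → 4700 K to the nearest 50 K.

4700 K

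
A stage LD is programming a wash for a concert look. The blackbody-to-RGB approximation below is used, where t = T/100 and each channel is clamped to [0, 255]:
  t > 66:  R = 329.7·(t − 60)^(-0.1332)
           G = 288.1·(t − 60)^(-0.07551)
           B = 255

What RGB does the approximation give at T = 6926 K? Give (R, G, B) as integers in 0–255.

(245, 244, 255)

t = 6926/100 = 69.26; the t > 66 branch applies.
R = 329.7·(69.26 − 60)^(-0.1332) = 329.7·9.26^(-0.1332) = 329.7·0.74344 = 245.113.
G = 288.1·(69.26 − 60)^(-0.07551) = 288.1·9.26^(-0.07551) = 288.1·0.84530 = 243.531.
B = 255 by definition for t > 66.
Rounded: (245, 244, 255).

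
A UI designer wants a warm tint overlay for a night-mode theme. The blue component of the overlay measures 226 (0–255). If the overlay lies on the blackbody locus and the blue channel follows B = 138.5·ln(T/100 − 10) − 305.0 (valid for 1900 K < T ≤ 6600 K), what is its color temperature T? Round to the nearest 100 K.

ln(t − 10) = (226 + 305.0) / 138.5 = 3.8339.
t − 10 = e^3.8339 = 46.244, so t = 56.244.
T = 100·t = 5624 K → 5600 K to the nearest 100 K.

5600 K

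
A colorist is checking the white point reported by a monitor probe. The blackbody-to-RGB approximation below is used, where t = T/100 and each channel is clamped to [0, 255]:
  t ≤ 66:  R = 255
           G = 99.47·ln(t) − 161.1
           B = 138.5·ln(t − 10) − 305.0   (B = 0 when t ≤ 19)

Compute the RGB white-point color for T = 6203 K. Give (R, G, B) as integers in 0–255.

(255, 249, 242)

t = 6203/100 = 62.03; the t ≤ 66 branch applies.
R = 255 by definition for t ≤ 66.
G = 99.47·ln 62.03 − 161.1 = 99.47·4.1276 − 161.1 = 249.474.
B = 138.5·ln(62.03 − 10) − 305.0 = 138.5·ln 52.03 − 305.0 = 138.5·3.9518 − 305.0 = 242.327.
Rounded: (255, 249, 242).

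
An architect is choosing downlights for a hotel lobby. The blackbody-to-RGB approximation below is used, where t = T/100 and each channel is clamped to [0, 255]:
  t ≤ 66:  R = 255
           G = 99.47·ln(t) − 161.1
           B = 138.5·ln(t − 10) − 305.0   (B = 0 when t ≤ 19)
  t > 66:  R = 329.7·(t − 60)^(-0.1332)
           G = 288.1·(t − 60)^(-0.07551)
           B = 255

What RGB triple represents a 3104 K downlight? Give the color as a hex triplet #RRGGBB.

#FFB575

t = 3104/100 = 31.04; the t ≤ 66 branch applies.
R = 255 by definition for t ≤ 66.
G = 99.47·ln 31.04 − 161.1 = 99.47·3.4353 − 161.1 = 180.607.
B = 138.5·ln(31.04 − 10) − 305.0 = 138.5·ln 21.04 − 305.0 = 138.5·3.0464 − 305.0 = 116.930.
Rounded: (255, 181, 117).
In hex: #FFB575.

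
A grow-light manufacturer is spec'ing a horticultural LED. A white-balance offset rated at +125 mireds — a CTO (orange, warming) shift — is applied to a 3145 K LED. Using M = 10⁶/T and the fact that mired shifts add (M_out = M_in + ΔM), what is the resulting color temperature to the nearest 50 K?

2250 K

M_in = 10⁶/3145 = 317.97 mireds.
M_out = 317.97 + (+125) = 442.97 mireds.
T_out = 10⁶/442.97 = 2257.5 K → 2250 K.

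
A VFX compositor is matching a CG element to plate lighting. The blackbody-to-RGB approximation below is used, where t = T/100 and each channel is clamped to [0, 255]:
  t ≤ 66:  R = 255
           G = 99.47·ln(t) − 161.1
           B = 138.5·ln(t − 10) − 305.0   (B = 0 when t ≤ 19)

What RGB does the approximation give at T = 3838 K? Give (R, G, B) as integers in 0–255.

t = 3838/100 = 38.38; the t ≤ 66 branch applies.
R = 255 by definition for t ≤ 66.
G = 99.47·ln 38.38 − 161.1 = 99.47·3.6475 − 161.1 = 201.720.
B = 138.5·ln(38.38 − 10) − 305.0 = 138.5·ln 28.38 − 305.0 = 138.5·3.3457 − 305.0 = 158.377.
Rounded: (255, 202, 158).

(255, 202, 158)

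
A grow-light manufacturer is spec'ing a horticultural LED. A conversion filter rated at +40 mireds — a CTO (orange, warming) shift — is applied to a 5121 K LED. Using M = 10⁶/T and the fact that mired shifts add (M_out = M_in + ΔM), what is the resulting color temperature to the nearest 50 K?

M_in = 10⁶/5121 = 195.27 mireds.
M_out = 195.27 + (+40) = 235.27 mireds.
T_out = 10⁶/235.27 = 4250.4 K → 4250 K.

4250 K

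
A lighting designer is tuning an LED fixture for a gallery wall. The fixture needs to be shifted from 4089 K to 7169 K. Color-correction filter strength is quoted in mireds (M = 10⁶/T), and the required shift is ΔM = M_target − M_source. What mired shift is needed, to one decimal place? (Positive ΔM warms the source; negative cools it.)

-105.1 mireds

M_source = 10⁶/4089 = 244.559; M_target = 10⁶/7169 = 139.489.
ΔM = 139.489 − 244.559 = -105.069 → -105.1 mireds, a cooling shift.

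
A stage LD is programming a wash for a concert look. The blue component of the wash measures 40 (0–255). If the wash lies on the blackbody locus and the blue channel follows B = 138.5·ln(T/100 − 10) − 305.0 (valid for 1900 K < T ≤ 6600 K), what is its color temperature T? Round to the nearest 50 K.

2200 K

ln(t − 10) = (40 + 305.0) / 138.5 = 2.4910.
t − 10 = e^2.4910 = 12.073, so t = 22.073.
T = 100·t = 2207 K → 2200 K to the nearest 50 K.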